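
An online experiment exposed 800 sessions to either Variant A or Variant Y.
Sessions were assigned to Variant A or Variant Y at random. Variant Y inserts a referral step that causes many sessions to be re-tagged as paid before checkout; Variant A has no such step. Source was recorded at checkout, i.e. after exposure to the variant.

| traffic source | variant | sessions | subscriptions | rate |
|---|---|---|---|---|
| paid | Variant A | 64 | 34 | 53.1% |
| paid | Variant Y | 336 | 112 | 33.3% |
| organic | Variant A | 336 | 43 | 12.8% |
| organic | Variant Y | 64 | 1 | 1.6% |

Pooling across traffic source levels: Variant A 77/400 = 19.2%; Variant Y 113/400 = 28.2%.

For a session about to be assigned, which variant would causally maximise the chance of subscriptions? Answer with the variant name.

Variant Y

Stratifying would compare variants among sessions the variants themselves sorted into traffic source groups — a form of selection on an intermediate. The unconditioned pooled rates give the total causal effect.
Pooled: Variant A 19.2% vs Variant Y 28.2%; Variant Y is higher overall.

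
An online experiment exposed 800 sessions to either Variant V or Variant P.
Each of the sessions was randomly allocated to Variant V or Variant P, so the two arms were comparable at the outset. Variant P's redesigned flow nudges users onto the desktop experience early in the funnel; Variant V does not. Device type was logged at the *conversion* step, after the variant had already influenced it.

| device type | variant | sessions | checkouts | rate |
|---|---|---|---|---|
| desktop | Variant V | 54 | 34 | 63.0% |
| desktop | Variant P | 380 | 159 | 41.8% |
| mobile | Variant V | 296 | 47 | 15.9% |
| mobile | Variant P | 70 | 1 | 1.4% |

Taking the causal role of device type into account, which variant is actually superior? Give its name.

The device type-specific comparison favours Variant V throughout, but the pooled figures favour Variant P. The question is whether to condition on device type.
Device type is downstream of the variant. One should not condition on a consequence of treatment, so the overall rates are the right comparison.
Pooled: Variant V 23.1% vs Variant P 35.6%; Variant P is higher overall.

Variant P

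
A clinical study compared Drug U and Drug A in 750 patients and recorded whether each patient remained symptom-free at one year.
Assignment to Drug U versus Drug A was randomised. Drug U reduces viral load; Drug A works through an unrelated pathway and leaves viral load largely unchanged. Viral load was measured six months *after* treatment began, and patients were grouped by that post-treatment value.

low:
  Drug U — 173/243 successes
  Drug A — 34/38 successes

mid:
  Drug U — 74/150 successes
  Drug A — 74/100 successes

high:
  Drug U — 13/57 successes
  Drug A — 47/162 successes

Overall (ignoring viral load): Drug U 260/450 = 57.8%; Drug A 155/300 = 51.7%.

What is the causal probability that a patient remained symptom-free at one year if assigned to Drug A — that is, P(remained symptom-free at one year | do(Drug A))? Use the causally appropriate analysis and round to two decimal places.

0.52

The distribution of viral load is itself part of what the drug does — it is an intermediate outcome. Holding it fixed would remove that part of the effect; the total effect is the pooled difference.
So P(outcome | do(Drug A)) is just the pooled rate for Drug A: 155/300 = 0.517.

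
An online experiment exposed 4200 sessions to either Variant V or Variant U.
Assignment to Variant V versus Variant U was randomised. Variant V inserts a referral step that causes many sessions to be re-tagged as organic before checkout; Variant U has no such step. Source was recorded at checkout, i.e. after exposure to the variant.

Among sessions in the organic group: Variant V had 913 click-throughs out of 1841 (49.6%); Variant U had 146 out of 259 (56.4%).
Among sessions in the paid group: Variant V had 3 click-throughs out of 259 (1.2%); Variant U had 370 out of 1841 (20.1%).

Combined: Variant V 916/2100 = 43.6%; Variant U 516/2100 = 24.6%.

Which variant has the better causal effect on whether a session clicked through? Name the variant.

Variant V

The stratified and pooled comparisons disagree (Variant U wins within each traffic source; Variant V wins overall), so the answer turns on the causal role of traffic source.
Traffic source here is a post-treatment variable shaped by the variant; conditioning on it would introduce bias rather than remove it. The overall comparison is the causal one.
Pooled: Variant V 43.6% vs Variant U 24.6%; Variant V is higher overall.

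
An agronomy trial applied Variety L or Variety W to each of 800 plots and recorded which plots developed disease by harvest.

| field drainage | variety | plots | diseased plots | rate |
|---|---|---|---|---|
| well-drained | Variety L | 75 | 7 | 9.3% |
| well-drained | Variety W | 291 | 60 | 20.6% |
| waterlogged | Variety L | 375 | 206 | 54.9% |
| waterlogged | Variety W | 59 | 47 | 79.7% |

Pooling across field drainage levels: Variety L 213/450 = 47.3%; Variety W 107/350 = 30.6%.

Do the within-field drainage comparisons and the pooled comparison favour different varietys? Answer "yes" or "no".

yes

Within each field drainage level (well-drained 9.3% vs 20.6%; waterlogged 54.9% vs 79.7%), Variety L has the lower rate every time. Pooled: 47.3% vs 30.6% — Variety W has the lower rate overall. The two comparisons disagree.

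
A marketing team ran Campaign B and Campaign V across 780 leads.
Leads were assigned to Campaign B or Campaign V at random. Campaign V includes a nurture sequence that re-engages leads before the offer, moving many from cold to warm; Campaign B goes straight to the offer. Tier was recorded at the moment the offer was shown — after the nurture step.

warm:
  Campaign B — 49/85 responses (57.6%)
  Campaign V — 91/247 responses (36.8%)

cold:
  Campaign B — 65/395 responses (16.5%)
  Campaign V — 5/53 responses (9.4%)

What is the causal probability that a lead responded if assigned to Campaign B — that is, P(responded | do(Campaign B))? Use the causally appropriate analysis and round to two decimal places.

Campaign B is higher inside every engagement tier stratum but Campaign V is higher in aggregate. Whether to stratify depends on how engagement tier relates to the campaign.
Engagement tier here is a post-treatment variable shaped by the campaign; conditioning on it would introduce bias rather than remove it. The overall comparison is the causal one.
So P(outcome | do(Campaign B)) is just the pooled rate for Campaign B: 114/480 = 0.237.

0.24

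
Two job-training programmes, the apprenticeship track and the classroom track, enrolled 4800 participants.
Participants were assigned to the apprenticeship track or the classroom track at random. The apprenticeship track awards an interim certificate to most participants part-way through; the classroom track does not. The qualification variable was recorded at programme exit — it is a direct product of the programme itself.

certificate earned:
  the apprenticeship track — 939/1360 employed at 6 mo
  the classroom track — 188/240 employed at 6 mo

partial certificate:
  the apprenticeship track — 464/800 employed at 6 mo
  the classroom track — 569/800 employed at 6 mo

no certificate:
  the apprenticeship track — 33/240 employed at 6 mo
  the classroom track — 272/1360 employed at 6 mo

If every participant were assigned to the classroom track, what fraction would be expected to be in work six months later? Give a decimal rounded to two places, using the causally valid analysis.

0.43

Stratifying would compare programmes among participants the programmes themselves sorted into qualification attained during the programme groups — a form of selection on an intermediate. The unconditioned pooled rates give the total causal effect.
So P(outcome | do(the classroom track)) is just the pooled rate for the classroom track: 1029/2400 = 0.429.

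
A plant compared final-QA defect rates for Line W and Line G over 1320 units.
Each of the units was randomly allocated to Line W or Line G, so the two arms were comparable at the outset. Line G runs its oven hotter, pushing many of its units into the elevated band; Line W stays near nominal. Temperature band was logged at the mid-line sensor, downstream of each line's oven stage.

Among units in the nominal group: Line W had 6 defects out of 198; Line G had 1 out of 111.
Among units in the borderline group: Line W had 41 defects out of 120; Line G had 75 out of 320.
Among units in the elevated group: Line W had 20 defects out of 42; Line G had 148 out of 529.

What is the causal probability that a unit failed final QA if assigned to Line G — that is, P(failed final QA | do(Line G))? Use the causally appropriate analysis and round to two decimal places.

In-process temperature band is recorded after the line and is itself shifted by it — it sits on the causal path from line to outcome. Conditioning on a mediator would strip out part of the effect we want; the pooled comparison gives the total causal effect.
So P(outcome | do(Line G)) is just the pooled rate for Line G: 224/960 = 0.233.

0.23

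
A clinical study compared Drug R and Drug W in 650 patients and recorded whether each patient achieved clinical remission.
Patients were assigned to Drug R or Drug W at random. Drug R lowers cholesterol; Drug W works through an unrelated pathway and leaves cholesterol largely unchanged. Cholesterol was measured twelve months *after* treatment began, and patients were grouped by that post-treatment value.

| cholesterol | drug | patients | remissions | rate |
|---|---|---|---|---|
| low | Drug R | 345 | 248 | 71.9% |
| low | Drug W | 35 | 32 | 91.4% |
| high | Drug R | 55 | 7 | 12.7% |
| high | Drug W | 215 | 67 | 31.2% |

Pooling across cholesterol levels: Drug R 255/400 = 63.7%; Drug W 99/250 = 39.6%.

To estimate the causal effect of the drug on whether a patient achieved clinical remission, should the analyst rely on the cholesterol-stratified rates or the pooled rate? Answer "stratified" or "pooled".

Cholesterol is recorded after the drug and is itself shifted by it — it sits on the causal path from drug to outcome. Conditioning on a mediator would strip out part of the effect we want; the pooled comparison gives the total causal effect.
Pooled: Drug R 63.7% vs Drug W 39.6%; Drug R is higher overall.

pooled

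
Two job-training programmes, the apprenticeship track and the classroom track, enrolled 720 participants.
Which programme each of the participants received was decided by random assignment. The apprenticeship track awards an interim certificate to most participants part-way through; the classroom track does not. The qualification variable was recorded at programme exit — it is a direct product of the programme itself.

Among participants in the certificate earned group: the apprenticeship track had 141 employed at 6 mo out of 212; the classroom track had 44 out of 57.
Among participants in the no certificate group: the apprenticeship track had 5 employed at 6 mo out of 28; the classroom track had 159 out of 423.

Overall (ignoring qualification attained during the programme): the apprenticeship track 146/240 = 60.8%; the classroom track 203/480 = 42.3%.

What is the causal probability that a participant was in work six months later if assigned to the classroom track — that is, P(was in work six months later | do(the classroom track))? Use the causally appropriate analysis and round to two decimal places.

The qualification attained during the programme-specific comparison favours the classroom track throughout, but the pooled figures favour the apprenticeship track. The question is whether to condition on qualification attained during the programme.
Qualification attained during the programme is recorded after the programme and is itself shifted by it — it sits on the causal path from programme to outcome. Conditioning on a mediator would strip out part of the effect we want; the pooled comparison gives the total causal effect.
So P(outcome | do(the classroom track)) is just the pooled rate for the classroom track: 203/480 = 0.423.

0.42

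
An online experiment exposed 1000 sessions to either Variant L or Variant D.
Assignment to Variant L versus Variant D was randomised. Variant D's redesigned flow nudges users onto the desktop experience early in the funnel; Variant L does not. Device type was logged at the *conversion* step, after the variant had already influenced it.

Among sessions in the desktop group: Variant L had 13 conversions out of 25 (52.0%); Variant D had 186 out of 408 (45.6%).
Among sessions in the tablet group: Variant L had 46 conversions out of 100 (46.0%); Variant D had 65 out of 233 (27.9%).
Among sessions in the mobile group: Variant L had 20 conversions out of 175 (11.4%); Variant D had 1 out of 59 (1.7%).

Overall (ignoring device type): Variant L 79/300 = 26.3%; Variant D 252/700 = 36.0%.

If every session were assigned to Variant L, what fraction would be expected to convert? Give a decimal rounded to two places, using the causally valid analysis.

Stratifying would compare variants among sessions the variants themselves sorted into device type groups — a form of selection on an intermediate. The unconditioned pooled rates give the total causal effect.
So P(outcome | do(Variant L)) is just the pooled rate for Variant L: 79/300 = 0.263.

0.26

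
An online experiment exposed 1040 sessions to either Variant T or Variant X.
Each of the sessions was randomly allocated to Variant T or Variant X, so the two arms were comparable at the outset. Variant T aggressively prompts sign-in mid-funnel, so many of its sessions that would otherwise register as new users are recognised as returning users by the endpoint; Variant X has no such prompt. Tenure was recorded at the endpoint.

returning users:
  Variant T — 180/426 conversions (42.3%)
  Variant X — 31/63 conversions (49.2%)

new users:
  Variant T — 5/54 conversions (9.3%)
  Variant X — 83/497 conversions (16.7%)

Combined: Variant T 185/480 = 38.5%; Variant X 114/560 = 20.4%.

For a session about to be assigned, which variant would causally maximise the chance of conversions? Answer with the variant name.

Variant X is higher inside every user tenure stratum but Variant T is higher in aggregate. Whether to stratify depends on how user tenure relates to the variant.
Stratifying would compare variants among sessions the variants themselves sorted into user tenure groups — a form of selection on an intermediate. The unconditioned pooled rates give the total causal effect.
Pooled: Variant T 38.5% vs Variant X 20.4%; Variant T is higher overall.

Variant T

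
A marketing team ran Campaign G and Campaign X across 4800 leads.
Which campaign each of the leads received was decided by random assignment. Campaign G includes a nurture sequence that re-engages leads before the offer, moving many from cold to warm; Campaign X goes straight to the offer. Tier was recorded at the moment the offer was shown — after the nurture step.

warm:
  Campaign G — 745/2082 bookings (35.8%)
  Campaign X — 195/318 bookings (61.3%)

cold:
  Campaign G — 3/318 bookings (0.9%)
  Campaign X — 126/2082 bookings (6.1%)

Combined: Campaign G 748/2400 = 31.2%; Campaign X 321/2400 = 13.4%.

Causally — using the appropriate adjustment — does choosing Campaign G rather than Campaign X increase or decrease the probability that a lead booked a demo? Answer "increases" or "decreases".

Campaign X is higher inside every engagement tier stratum but Campaign G is higher in aggregate. Whether to stratify depends on how engagement tier relates to the campaign.
Engagement tier is recorded after the campaign and is itself shifted by it — it sits on the causal path from campaign to outcome. Conditioning on a mediator would strip out part of the effect we want; the pooled comparison gives the total causal effect.
Pooled: Campaign G 31.2% vs Campaign X 13.4%; Campaign G is higher overall.

increases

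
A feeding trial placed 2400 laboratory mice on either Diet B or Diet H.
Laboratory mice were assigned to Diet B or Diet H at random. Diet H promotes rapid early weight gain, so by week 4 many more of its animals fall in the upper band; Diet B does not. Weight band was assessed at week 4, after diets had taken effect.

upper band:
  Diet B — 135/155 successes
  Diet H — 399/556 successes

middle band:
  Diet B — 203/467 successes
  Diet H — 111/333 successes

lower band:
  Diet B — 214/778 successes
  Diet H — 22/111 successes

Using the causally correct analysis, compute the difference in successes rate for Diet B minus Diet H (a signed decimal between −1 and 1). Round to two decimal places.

Because the diet influences week-4 weight band, week-4 weight band is a post-treatment mediator, not a confounder. Stratifying on it would bias the estimate; the causal effect is the crude pooled difference.
The causal difference is the pooled difference: 0.394 − 0.532 = -0.138.

-0.14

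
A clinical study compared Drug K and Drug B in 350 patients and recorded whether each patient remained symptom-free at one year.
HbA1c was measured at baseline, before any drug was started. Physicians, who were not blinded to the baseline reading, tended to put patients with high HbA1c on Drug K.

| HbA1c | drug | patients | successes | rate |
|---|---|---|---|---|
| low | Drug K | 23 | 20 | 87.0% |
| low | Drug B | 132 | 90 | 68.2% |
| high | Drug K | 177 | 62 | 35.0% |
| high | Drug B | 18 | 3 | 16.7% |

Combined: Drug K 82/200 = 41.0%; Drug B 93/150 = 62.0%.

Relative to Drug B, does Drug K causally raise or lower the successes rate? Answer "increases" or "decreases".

increases

The stratified and pooled comparisons disagree (Drug K wins within each HbA1c; Drug B wins overall), so the answer turns on the causal role of HbA1c.
Nothing the drug does changes HbA1c; the imbalance is an allocation artefact. With HbA1c also predicting the outcome, the pooled figure is confounded, and the within-stratum comparison is the causal one.
Within each level — low: 87.0% vs 68.2%; high: 35.0% vs 16.7% — Drug K is higher every time.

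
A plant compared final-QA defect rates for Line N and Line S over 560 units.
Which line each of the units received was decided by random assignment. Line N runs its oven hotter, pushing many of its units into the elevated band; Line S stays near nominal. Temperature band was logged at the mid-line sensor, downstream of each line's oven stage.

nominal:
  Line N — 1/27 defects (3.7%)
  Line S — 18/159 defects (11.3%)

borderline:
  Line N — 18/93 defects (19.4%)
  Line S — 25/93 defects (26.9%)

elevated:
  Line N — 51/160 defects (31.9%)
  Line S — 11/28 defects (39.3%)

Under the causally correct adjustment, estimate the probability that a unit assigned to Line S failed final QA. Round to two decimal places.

Within every in-process temperature band level Line N has the lower rate, yet pooled Line S does — Simpson's reversal.
Stratifying would compare lines among units the lines themselves sorted into in-process temperature band groups — a form of selection on an intermediate. The unconditioned pooled rates give the total causal effect.
So P(outcome | do(Line S)) is just the pooled rate for Line S: 54/280 = 0.193.

0.19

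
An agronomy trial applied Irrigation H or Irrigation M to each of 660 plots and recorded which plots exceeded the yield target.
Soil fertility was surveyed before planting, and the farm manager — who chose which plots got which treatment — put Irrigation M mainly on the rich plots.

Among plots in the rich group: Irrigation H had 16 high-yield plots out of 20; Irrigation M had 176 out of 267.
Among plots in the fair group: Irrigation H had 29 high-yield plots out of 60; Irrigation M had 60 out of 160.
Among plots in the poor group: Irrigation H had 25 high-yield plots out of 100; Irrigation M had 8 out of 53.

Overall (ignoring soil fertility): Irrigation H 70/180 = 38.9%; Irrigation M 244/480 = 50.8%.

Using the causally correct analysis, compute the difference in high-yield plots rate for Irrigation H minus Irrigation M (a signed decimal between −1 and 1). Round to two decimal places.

The imbalance in soil fertility arose from how plots were allocated, not from anything the irrigation did; and soil fertility independently affects the outcome. The pooled gap is confounded — condition on soil fertility.
Adjusting over the population distribution of soil fertility: 0.435·(0.800−0.659) + 0.333·(0.483−0.375) + 0.232·(0.250−0.151) = +0.120.

+0.12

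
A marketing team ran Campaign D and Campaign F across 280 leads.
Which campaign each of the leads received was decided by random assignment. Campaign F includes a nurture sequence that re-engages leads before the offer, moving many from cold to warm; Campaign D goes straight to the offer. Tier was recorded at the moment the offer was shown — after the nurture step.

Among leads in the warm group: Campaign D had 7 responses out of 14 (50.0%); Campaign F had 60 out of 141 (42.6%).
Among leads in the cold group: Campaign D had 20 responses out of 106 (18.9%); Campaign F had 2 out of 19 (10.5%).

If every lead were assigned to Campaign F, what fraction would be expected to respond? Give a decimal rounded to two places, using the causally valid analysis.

The stratified and pooled comparisons disagree (Campaign D wins within each engagement tier; Campaign F wins overall), so the answer turns on the causal role of engagement tier.
Engagement tier is downstream of the campaign. One should not condition on a consequence of treatment, so the overall rates are the right comparison.
So P(outcome | do(Campaign F)) is just the pooled rate for Campaign F: 62/160 = 0.388.

0.39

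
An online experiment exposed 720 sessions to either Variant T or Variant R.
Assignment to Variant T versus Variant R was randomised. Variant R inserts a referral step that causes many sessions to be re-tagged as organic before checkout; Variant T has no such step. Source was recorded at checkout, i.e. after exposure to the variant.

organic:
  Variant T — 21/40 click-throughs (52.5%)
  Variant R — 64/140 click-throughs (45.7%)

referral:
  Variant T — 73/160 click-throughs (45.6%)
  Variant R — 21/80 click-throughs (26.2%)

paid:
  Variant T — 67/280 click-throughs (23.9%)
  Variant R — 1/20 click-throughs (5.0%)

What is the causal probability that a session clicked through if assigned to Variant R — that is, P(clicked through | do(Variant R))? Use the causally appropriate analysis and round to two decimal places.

Variant T is higher inside every traffic source stratum but Variant R is higher in aggregate. Whether to stratify depends on how traffic source relates to the variant.
Because the variant influences traffic source, traffic source is a post-treatment mediator, not a confounder. Stratifying on it would bias the estimate; the causal effect is the crude pooled difference.
So P(outcome | do(Variant R)) is just the pooled rate for Variant R: 86/240 = 0.358.

0.36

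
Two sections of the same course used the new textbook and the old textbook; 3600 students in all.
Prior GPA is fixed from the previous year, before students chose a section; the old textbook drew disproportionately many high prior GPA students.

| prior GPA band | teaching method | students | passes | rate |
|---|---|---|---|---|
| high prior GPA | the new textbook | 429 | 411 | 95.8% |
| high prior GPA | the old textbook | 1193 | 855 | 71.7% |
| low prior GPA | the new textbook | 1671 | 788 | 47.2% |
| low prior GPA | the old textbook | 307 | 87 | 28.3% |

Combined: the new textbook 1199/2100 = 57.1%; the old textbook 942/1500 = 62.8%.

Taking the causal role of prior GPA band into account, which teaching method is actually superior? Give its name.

Prior GPA band is set before the teaching method has any effect — it is not caused by the teaching method — and it independently drives the outcome. That makes it a confounder, so the causal comparison is within prior GPA band levels.
Within each level — high prior GPA: 95.8% vs 71.7%; low prior GPA: 47.2% vs 28.3% — the new textbook is higher every time.

the new textbook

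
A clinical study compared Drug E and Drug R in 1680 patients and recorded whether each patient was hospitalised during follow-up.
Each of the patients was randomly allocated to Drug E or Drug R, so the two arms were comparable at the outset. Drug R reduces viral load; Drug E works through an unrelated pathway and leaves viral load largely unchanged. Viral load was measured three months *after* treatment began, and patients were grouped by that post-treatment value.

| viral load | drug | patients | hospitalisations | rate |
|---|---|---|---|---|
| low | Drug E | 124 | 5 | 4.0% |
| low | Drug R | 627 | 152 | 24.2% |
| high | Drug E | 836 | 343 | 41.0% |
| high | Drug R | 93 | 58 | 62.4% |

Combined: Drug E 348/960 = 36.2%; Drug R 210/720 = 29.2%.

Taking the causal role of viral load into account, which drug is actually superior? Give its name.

Drug E is lower inside every viral load stratum but Drug R is lower in aggregate. Whether to stratify depends on how viral load relates to the drug.
Viral load lies on the pathway drug → viral load → outcome, so adjusting for it blocks the indirect effect. For the total causal effect of drug, use the unadjusted pooled rates.
Pooled: Drug E 36.2% vs Drug R 29.2%; Drug R is lower overall.

Drug R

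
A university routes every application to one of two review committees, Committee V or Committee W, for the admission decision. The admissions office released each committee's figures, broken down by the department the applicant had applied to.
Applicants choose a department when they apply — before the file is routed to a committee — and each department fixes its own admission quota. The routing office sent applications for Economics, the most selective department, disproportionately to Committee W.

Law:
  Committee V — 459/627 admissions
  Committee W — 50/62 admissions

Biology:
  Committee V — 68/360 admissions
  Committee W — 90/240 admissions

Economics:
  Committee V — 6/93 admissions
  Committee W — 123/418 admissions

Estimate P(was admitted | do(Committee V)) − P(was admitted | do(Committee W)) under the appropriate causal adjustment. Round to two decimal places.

-0.16

The department-specific comparison favours Committee W throughout, but the pooled figures favour Committee V. The question is whether to condition on department.
Department differs across review committees for reasons unrelated to any effect of the review committee itself, and it separately predicts the outcome — a classic confounder. We must compare within department levels.
Adjusting over the population distribution of department: 0.383·(0.732−0.806) + 0.333·(0.189−0.375) + 0.284·(0.065−0.294) = -0.156.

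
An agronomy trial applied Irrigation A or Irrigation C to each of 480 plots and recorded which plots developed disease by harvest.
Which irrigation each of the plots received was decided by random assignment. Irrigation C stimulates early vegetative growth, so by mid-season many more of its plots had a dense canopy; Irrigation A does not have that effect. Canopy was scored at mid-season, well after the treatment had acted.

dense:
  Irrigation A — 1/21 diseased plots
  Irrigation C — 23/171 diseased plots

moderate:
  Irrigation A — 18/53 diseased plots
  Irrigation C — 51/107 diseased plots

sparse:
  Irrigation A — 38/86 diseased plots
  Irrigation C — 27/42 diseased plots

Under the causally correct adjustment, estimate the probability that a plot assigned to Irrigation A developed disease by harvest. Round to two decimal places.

0.36

The stratified and pooled comparisons disagree (Irrigation A wins within each mid-season canopy; Irrigation C wins overall), so the answer turns on the causal role of mid-season canopy.
Mid-season canopy here is a post-treatment variable shaped by the irrigation; conditioning on it would introduce bias rather than remove it. The overall comparison is the causal one.
So P(outcome | do(Irrigation A)) is just the pooled rate for Irrigation A: 57/160 = 0.356.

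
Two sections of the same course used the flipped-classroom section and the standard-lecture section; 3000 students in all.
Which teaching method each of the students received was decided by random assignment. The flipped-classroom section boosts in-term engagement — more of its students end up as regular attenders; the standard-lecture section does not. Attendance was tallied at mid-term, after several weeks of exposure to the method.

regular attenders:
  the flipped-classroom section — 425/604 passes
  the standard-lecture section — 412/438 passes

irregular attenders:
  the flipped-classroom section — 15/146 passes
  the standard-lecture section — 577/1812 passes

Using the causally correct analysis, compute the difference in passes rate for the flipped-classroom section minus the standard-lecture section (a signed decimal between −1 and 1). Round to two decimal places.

+0.15

Mid-term attendance here is a post-treatment variable shaped by the teaching method; conditioning on it would introduce bias rather than remove it. The overall comparison is the causal one.
The causal difference is the pooled difference: 0.587 − 0.440 = +0.147.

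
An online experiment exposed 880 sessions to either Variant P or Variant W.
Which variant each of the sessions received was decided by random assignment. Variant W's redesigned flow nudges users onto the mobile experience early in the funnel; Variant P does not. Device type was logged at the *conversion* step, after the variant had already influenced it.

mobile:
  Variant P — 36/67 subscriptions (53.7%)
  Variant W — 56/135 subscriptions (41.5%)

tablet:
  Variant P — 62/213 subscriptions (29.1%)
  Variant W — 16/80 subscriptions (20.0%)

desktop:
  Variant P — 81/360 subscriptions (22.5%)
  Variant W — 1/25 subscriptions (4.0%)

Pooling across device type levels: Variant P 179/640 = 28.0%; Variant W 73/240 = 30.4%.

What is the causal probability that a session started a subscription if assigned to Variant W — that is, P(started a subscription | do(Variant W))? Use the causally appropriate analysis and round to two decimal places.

0.30

Within every device type level Variant P has the higher rate, yet pooled Variant W does — Simpson's reversal.
Device type lies on the pathway variant → device type → outcome, so adjusting for it blocks the indirect effect. For the total causal effect of variant, use the unadjusted pooled rates.
So P(outcome | do(Variant W)) is just the pooled rate for Variant W: 73/240 = 0.304.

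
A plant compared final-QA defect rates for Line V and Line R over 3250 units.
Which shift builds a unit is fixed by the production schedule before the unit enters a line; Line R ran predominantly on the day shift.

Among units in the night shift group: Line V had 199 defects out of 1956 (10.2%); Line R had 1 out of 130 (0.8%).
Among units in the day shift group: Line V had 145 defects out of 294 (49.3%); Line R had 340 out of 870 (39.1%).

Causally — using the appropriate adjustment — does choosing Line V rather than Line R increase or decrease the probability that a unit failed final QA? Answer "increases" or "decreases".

increases

The imbalance in shift arose from how units were allocated, not from anything the line did; and shift independently affects the outcome. The pooled gap is confounded — condition on shift.
Within each level — night shift: 10.2% vs 0.8%; day shift: 49.3% vs 39.1% — Line R is lower every time.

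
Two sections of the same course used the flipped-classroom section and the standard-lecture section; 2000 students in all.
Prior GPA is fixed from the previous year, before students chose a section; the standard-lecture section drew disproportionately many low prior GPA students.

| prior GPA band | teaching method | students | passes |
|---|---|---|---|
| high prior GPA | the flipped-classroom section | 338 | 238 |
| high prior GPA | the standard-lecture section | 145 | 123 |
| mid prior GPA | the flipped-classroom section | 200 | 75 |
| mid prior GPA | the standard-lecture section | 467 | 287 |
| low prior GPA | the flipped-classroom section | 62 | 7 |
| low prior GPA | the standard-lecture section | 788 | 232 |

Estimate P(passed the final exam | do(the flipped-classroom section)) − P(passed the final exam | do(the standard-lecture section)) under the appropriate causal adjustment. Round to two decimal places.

-0.19

The prior GPA band-specific comparison favours the standard-lecture section throughout, but the pooled figures favour the flipped-classroom section. The question is whether to condition on prior GPA band.
Prior GPA band is set before the teaching method has any effect — it is not caused by the teaching method — and it independently drives the outcome. That makes it a confounder, so the causal comparison is within prior GPA band levels.
Adjusting over the population distribution of prior GPA band: 0.241·(0.704−0.848) + 0.334·(0.375−0.615) + 0.425·(0.113−0.294) = -0.192.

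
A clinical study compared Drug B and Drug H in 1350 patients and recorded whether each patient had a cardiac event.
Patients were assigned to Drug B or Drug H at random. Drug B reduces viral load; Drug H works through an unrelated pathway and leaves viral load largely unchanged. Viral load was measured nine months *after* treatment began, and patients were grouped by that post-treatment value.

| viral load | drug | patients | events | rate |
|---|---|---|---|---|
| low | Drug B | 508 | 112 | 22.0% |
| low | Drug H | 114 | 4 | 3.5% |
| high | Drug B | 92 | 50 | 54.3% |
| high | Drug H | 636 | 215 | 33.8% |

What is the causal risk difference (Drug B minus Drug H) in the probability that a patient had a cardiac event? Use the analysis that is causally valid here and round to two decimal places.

-0.02

The viral load-specific comparison favours Drug H throughout, but the pooled figures favour Drug B. The question is whether to condition on viral load.
Viral load is recorded after the drug and is itself shifted by it — it sits on the causal path from drug to outcome. Conditioning on a mediator would strip out part of the effect we want; the pooled comparison gives the total causal effect.
The causal difference is the pooled difference: 0.270 − 0.292 = -0.022.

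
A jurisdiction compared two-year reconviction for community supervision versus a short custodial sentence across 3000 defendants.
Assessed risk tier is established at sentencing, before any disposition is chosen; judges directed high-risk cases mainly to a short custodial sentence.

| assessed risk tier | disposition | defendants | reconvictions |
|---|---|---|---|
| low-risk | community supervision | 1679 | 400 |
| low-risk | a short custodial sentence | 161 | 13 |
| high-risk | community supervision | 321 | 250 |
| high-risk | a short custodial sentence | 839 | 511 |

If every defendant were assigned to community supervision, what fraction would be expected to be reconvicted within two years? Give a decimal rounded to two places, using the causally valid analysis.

The assessed risk tier-specific comparison favours a short custodial sentence throughout, but the pooled figures favour community supervision. The question is whether to condition on assessed risk tier.
Here assessed risk tier is a common cause — it drives both which disposition a case falls under and the outcome. The crude comparison mixes populations; the stratum-specific rates are the causally relevant ones.
Standardising community supervision to the population assessed risk tier mix: 0.613·400/1679 + 0.387·250/321 = 0.447.

0.45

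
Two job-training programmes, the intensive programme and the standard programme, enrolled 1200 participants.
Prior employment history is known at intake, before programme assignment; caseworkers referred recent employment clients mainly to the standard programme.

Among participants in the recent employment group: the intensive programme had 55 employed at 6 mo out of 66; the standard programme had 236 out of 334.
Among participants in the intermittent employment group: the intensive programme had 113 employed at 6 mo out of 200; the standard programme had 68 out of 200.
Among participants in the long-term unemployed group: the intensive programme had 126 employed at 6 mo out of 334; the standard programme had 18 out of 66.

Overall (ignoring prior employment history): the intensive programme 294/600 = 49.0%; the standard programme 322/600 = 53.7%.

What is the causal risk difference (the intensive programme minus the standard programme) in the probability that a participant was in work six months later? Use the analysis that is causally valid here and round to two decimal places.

+0.15

Nothing the programme does changes prior employment history; the imbalance is an allocation artefact. With prior employment history also predicting the outcome, the pooled figure is confounded, and the within-stratum comparison is the causal one.
Adjusting over the population distribution of prior employment history: 0.333·(0.833−0.707) + 0.333·(0.565−0.340) + 0.333·(0.377−0.273) = +0.152.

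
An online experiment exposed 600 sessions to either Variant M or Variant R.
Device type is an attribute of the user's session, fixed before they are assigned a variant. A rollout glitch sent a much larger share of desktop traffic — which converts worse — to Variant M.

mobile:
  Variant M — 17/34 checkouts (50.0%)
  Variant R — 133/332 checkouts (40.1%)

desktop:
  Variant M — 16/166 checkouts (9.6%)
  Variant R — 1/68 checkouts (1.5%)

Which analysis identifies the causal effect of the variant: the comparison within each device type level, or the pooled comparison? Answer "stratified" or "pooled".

Device type satisfies the back-door criterion: it is not a descendant of the variant, and it blocks the spurious path from variant to outcome. Adjusting for it (i.e., using the within-device type rates) gives the causal effect.
Within each level — mobile: 50.0% vs 40.1%; desktop: 9.6% vs 1.5% — Variant M is higher every time.

stratified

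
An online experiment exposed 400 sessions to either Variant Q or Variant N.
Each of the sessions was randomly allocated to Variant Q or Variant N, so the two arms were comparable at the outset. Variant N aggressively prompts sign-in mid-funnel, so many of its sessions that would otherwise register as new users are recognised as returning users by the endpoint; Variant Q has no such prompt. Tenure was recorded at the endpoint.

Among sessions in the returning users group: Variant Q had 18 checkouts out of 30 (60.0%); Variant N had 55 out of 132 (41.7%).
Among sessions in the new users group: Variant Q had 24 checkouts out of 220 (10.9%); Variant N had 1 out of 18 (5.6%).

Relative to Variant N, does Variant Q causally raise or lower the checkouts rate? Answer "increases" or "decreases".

decreases

The stratified and pooled comparisons disagree (Variant Q wins within each user tenure; Variant N wins overall), so the answer turns on the causal role of user tenure.
Because the variant influences user tenure, user tenure is a post-treatment mediator, not a confounder. Stratifying on it would bias the estimate; the causal effect is the crude pooled difference.
Pooled: Variant Q 16.8% vs Variant N 37.3%; Variant N is higher overall.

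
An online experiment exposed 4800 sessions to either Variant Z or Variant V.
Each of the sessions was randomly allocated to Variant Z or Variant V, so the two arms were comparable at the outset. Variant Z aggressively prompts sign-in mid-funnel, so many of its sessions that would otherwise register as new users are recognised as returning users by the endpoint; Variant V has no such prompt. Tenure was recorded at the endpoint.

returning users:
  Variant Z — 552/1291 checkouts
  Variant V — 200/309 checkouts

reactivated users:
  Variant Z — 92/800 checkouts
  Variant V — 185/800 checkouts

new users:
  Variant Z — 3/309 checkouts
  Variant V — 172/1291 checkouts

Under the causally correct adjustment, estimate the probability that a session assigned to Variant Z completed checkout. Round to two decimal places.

0.27

Within every user tenure level Variant V has the higher rate, yet pooled Variant Z does — Simpson's reversal.
The distribution of user tenure is itself part of what the variant does — it is an intermediate outcome. Holding it fixed would remove that part of the effect; the total effect is the pooled difference.
So P(outcome | do(Variant Z)) is just the pooled rate for Variant Z: 647/2400 = 0.270.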